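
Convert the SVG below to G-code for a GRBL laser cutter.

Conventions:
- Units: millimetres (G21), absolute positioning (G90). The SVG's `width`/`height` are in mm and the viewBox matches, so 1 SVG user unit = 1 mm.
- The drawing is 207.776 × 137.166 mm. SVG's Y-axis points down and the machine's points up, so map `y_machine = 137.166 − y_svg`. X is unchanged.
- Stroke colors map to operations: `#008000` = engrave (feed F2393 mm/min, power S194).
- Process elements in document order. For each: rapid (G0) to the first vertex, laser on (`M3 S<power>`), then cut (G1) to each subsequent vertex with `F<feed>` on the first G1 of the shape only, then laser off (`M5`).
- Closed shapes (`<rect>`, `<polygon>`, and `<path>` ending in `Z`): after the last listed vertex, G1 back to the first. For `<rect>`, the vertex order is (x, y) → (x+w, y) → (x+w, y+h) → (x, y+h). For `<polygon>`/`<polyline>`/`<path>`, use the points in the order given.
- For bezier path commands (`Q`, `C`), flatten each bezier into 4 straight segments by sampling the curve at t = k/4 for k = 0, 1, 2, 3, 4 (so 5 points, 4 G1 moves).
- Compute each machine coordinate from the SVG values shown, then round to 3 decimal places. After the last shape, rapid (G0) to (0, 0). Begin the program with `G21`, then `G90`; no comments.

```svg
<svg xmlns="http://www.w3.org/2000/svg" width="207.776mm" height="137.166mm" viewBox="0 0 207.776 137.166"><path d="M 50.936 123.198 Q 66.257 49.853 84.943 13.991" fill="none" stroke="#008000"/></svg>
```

G21
G90
G0 X50.936 Y13.968
M3 S194
G1 X58.807 Y48.298 F2393
G1 X67.098 Y77.942
G1 X75.810 Y102.901
G1 X84.943 Y123.175
M5
G0 X0.000 Y0.000

Since the viewBox matches the mm dimensions, user units are millimetres directly. The only transform is the Y-flip y_m = 137.166 − y_svg.

Shape 1 is a quadratic bezier drawn with `<path>`. Its stroke #008000 means engrave at S194, F2393. After flipping Y the toolpath is (50.936,13.968) → (58.807,48.298) → (67.098,77.942) → (75.810,102.901) → (84.943,123.175).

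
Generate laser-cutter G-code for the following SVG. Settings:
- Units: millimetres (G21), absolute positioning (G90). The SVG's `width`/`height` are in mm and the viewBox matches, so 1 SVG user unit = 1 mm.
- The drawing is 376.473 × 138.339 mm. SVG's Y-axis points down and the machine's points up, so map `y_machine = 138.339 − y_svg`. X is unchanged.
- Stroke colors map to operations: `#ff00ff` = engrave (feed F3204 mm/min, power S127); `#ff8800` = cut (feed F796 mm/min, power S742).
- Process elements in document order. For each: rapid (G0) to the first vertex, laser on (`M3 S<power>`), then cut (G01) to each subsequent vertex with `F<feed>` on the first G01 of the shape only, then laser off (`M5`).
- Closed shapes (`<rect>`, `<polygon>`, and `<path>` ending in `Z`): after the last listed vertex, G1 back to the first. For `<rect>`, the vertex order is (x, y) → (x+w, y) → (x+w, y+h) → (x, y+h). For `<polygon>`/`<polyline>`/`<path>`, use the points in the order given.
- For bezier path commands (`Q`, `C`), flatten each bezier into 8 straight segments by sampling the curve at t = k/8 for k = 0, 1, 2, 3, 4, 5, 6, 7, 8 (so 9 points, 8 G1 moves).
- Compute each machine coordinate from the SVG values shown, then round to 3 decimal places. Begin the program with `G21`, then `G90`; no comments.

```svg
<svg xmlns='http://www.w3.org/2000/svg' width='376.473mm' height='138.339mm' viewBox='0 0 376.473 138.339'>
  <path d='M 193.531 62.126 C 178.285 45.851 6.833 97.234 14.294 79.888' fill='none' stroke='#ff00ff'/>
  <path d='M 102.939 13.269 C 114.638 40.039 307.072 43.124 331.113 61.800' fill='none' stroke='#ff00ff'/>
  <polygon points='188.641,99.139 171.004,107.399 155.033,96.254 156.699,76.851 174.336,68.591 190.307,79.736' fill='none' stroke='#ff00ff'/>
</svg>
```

1 u = 1 mm; y_m = 138.339 − y.

[1] `<path>` cubic bezier, #ff00ff→engrave S127 F3204: (193.531,76.213) → (181.146,79.411) → (158.044,77.864) → (128.152,73.171) → (95.397,66.930) → (63.707,60.740) → (37.008,56.197) → (19.228,54.902) → (14.294,58.451)

[2] `<path>` cubic bezier, #ff00ff→engrave S127 F3204: (102.939,125.070) → (115.116,116.065) → (140.146,108.820) → (173.937,102.875) → (212.398,97.769) → (251.437,93.043) → (286.964,88.236) → (314.886,82.888) → (331.113,76.539)

[3] `<polygon>` regular polygon, #ff00ff→engrave S127 F3204: (188.641,39.200) → (171.004,30.940) → (155.033,42.085) → (156.699,61.488) → (174.336,69.748) → (190.307,58.603) → (188.641,39.200) (closed)

G21
G90
G0 X193.531 Y76.213
M3 S127
G01 X181.146 Y79.411 F3204
G01 X158.044 Y77.864
G01 X128.152 Y73.171
G01 X95.397 Y66.930
G01 X63.707 Y60.740
G01 X37.008 Y56.197
G01 X19.228 Y54.902
G01 X14.294 Y58.451
M5
G0 X102.939 Y125.070
M3 S127
G01 X115.116 Y116.065 F3204
G01 X140.146 Y108.820
G01 X173.937 Y102.875
G01 X212.398 Y97.769
G01 X251.437 Y93.043
G01 X286.964 Y88.236
G01 X314.886 Y82.888
G01 X331.113 Y76.539
M5
G0 X188.641 Y39.200
M3 S127
G01 X171.004 Y30.940 F3204
G01 X155.033 Y42.085
G01 X156.699 Y61.488
G01 X174.336 Y69.748
G01 X190.307 Y58.603
G01 X188.641 Y39.200
M5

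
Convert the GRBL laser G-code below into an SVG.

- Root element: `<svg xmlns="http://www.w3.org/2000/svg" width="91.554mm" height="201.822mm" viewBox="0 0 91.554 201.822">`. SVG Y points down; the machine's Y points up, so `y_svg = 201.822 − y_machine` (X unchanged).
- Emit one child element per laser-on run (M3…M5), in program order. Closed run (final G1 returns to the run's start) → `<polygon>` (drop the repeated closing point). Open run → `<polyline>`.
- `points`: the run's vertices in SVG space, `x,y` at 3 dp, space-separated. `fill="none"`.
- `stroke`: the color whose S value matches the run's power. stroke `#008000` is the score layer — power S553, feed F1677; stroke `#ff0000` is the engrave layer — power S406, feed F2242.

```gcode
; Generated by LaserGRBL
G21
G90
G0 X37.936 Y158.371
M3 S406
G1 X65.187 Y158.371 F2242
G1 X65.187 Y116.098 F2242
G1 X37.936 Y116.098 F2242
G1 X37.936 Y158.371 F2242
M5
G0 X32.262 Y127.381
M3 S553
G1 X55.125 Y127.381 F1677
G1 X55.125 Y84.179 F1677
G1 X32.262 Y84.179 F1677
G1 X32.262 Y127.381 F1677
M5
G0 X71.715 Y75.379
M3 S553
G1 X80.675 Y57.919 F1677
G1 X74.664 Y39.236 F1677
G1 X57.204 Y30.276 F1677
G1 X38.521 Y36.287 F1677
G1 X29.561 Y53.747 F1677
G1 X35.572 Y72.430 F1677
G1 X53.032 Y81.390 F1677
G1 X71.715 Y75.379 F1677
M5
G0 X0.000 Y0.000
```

<svg xmlns="http://www.w3.org/2000/svg" width="91.554mm" height="201.822mm" viewBox="0 0 91.554 201.822">
  <polygon points="37.936,43.451 65.187,43.451 65.187,85.724 37.936,85.724" fill="none" stroke="#ff0000"/>
  <polygon points="32.262,74.441 55.125,74.441 55.125,117.643 32.262,117.643" fill="none" stroke="#008000"/>
  <polygon points="71.715,126.443 80.675,143.903 74.664,162.586 57.204,171.546 38.521,165.535 29.561,148.075 35.572,129.392 53.032,120.432" fill="none" stroke="#008000"/>
</svg>

y_svg = 201.822 − y_m.

[1] S406→`#ff0000` (engrave); closed run; points: 37.936,43.451 65.187,43.451 65.187,85.724 37.936,85.724

[2] S553→`#008000` (score); closed run; points: 32.262,74.441 55.125,74.441 55.125,117.643 32.262,117.643

[3] S553→`#008000` (score); closed run; points: 71.715,126.443 80.675,143.903 74.664,162.586 57.204,171.546 38.521,165.535 29.561,148.075 35.572,129.392 53.032,120.432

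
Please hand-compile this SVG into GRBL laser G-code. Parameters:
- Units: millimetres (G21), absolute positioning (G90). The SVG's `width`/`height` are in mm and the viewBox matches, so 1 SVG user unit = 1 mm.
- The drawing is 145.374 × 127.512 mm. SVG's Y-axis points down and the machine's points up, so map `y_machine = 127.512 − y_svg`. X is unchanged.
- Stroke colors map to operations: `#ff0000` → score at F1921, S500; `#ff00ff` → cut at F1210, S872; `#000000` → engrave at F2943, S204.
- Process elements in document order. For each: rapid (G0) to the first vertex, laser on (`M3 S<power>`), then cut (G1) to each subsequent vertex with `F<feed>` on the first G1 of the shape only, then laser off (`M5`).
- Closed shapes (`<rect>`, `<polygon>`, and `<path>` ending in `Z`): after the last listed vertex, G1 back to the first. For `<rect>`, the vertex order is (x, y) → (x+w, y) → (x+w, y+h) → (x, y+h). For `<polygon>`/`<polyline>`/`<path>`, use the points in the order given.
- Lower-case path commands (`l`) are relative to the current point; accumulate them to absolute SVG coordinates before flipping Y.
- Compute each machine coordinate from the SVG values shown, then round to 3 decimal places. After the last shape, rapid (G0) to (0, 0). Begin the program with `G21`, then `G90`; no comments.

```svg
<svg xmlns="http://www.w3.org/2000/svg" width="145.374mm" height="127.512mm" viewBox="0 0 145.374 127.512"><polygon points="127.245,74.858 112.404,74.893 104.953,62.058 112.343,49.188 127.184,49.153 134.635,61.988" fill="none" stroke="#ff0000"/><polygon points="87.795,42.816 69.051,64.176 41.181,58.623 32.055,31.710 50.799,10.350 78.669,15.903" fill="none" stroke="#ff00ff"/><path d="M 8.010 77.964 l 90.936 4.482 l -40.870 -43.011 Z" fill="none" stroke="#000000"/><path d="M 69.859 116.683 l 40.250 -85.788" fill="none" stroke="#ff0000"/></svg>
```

Since the viewBox matches the mm dimensions, user units are millimetres directly. The only transform is the Y-flip y_m = 127.512 − y_svg.

Shape 1 is a regular polygon drawn with `<polygon>`. Its stroke #ff0000 means score at S500, F1921. After flipping Y the toolpath is (127.245,52.654) → (112.404,52.619) → (104.953,65.454) → (112.343,78.324) → (127.184,78.359) → (134.635,65.524) → (127.245,52.654), returning to the start.

Shape 2 is a regular polygon drawn with `<polygon>`. Its stroke #ff00ff means cut at S872, F1210. After flipping Y the toolpath is (87.795,84.696) → (69.051,63.336) → (41.181,68.889) → (32.055,95.802) → (50.799,117.162) → (78.669,111.609) → (87.795,84.696), returning to the start.

Shape 3 is a closed polygon drawn with `<path>`. Its stroke #000000 means engrave at S204, F2943. After flipping Y the toolpath is (8.010,49.548) → (98.946,45.066) → (58.076,88.077) → (8.010,49.548), returning to the start.

Shape 4 is a line segment drawn with `<path>`. Its stroke #ff0000 means score at S500, F1921. After flipping Y the toolpath is (69.859,10.829) → (110.109,96.617).

G21
G90
G0 X127.245 Y52.654
M3 S500
G1 X112.404 Y52.619 F1921
G1 X104.953 Y65.454
G1 X112.343 Y78.324
G1 X127.184 Y78.359
G1 X134.635 Y65.524
G1 X127.245 Y52.654
M5
G0 X87.795 Y84.696
M3 S872
G1 X69.051 Y63.336 F1210
G1 X41.181 Y68.889
G1 X32.055 Y95.802
G1 X50.799 Y117.162
G1 X78.669 Y111.609
G1 X87.795 Y84.696
M5
G0 X8.010 Y49.548
M3 S204
G1 X98.946 Y45.066 F2943
G1 X58.076 Y88.077
G1 X8.010 Y49.548
M5
G0 X69.859 Y10.829
M3 S500
G1 X110.109 Y96.617 F1921
M5
G0 X0.000 Y0.000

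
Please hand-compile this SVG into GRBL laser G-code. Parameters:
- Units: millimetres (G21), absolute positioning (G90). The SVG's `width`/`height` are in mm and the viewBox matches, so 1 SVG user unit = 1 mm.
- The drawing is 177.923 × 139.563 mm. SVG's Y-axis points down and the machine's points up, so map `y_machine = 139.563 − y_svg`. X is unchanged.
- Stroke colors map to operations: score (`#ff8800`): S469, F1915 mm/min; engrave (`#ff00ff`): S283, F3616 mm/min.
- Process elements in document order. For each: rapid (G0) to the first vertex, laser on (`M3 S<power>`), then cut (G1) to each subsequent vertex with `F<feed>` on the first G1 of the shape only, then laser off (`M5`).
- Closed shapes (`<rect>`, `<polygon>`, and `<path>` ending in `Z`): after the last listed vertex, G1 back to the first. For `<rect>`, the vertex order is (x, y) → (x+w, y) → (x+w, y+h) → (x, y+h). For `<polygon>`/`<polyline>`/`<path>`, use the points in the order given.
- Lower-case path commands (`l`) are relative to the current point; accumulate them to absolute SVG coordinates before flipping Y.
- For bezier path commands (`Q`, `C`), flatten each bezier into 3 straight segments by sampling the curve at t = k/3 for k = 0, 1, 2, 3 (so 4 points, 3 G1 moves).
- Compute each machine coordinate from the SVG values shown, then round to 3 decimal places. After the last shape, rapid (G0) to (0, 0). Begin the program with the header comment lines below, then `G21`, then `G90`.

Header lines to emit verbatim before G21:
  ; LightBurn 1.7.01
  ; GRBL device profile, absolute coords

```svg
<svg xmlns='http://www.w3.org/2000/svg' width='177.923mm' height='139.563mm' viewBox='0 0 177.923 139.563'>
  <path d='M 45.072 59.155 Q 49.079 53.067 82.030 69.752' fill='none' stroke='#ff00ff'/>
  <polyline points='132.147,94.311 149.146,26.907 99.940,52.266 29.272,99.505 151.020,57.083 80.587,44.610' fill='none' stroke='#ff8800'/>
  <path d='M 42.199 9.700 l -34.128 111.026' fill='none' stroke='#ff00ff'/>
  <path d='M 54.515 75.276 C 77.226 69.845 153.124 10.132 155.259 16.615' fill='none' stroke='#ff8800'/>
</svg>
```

; LightBurn 1.7.01
; GRBL device profile, absolute coords
G21
G90
G0 X45.072 Y80.408
M3 S283
G1 X50.959 Y81.936 F3616
G1 X63.279 Y78.404
G1 X82.030 Y69.811
M5
G0 X132.147 Y45.252
M3 S469
G1 X149.146 Y112.656 F1915
G1 X99.940 Y87.297
G1 X29.272 Y40.058
G1 X151.020 Y82.480
G1 X80.587 Y94.953
M5
G0 X42.199 Y129.863
M3 S283
G1 X8.071 Y18.837 F3616
M5
G0 X54.515 Y64.287
M3 S469
G1 X90.253 Y83.350 F1915
G1 X133.238 Y111.828
G1 X155.259 Y122.948
M5
G0 X0.000 Y0.000

1 u = 1 mm; y_m = 139.563 − y.

[1] `<path>` quadratic bezier, #ff00ff→engrave S283 F3616: (45.072,80.408) → (50.959,81.936) → (63.279,78.404) → (82.030,69.811)

[2] `<polyline>` open polyline, #ff8800→score S469 F1915: (132.147,45.252) → (149.146,112.656) → (99.940,87.297) → (29.272,40.058) → (151.020,82.480) → (80.587,94.953)

[3] `<path>` line segment, #ff00ff→engrave S283 F3616: (42.199,129.863) → (8.071,18.837)

[4] `<path>` cubic bezier, #ff8800→score S469 F1915: (54.515,64.287) → (90.253,83.350) → (133.238,111.828) → (155.259,122.948)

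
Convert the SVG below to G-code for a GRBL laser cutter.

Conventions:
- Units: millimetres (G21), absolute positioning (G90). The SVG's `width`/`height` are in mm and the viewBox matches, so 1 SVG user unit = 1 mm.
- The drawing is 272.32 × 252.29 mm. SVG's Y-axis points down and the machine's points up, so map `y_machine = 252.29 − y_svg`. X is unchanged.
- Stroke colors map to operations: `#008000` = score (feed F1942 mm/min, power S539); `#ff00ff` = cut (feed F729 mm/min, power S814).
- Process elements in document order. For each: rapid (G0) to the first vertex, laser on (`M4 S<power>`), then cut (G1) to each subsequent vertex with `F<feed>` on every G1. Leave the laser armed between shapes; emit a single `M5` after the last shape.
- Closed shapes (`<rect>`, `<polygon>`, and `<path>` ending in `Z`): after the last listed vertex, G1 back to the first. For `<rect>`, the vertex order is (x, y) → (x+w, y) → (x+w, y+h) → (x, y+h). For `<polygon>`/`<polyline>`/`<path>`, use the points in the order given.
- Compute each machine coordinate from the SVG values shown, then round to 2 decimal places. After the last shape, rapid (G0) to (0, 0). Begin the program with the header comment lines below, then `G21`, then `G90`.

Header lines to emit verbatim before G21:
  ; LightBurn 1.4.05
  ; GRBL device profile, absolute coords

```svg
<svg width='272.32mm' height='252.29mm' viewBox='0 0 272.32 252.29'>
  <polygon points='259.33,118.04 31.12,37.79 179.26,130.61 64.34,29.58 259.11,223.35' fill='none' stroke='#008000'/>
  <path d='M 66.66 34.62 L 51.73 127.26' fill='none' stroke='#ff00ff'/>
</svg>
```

; LightBurn 1.4.05
; GRBL device profile, absolute coords
G21
G90
G0 X259.33 Y134.25
M4 S539
G1 X31.12 Y214.50 F1942
G1 X179.26 Y121.68 F1942
G1 X64.34 Y222.71 F1942
G1 X259.11 Y28.94 F1942
G1 X259.33 Y134.25 F1942
G0 X66.66 Y217.67
M4 S814
G1 X51.73 Y125.03 F729
M5
G0 X0.00 Y0.00

Since the viewBox matches the mm dimensions, user units are millimetres directly. The only transform is the Y-flip y_m = 252.29 − y_svg.

Shape 1 is a closed polygon drawn with `<polygon>`. Its stroke #008000 means score at S539, F1942. After flipping Y the toolpath is (259.33,134.25) → (31.12,214.50) → (179.26,121.68) → (64.34,222.71) → (259.11,28.94) → (259.33,134.25), returning to the start.

Shape 2 is a line segment drawn with `<path>`. Its stroke #ff00ff means cut at S814, F729. After flipping Y the toolpath is (66.66,217.67) → (51.73,125.03).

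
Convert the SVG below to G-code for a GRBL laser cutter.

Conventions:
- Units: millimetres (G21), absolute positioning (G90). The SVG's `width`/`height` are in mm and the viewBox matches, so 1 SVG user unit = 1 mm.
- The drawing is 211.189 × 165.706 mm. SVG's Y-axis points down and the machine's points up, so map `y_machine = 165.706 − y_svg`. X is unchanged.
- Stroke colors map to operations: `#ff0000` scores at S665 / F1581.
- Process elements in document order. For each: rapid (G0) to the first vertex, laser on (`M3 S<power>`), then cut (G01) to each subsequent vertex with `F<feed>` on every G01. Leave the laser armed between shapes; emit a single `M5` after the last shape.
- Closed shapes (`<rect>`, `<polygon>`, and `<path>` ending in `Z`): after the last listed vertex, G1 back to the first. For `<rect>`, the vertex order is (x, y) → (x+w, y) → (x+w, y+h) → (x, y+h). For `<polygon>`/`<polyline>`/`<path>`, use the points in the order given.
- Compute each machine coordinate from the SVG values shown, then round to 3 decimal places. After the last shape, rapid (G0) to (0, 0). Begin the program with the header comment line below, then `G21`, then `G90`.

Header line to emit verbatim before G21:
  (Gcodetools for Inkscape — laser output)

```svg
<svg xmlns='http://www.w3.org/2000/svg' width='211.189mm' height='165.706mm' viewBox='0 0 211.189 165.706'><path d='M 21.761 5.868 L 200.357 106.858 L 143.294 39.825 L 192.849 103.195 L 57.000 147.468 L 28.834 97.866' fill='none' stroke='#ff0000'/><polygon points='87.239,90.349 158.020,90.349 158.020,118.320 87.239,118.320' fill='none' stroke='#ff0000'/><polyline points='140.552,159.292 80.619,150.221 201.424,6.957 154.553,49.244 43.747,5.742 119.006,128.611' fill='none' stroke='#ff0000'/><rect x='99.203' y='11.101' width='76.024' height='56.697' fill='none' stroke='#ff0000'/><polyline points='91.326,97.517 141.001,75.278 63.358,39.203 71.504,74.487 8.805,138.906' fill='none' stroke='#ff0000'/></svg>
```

(Gcodetools for Inkscape — laser output)
G21
G90
G0 X21.761 Y159.838
M3 S665
G01 X200.357 Y58.848 F1581
G01 X143.294 Y125.881 F1581
G01 X192.849 Y62.511 F1581
G01 X57.000 Y18.238 F1581
G01 X28.834 Y67.840 F1581
G0 X87.239 Y75.357
M3 S665
G01 X158.020 Y75.357 F1581
G01 X158.020 Y47.386 F1581
G01 X87.239 Y47.386 F1581
G01 X87.239 Y75.357 F1581
G0 X140.552 Y6.414
M3 S665
G01 X80.619 Y15.485 F1581
G01 X201.424 Y158.749 F1581
G01 X154.553 Y116.462 F1581
G01 X43.747 Y159.964 F1581
G01 X119.006 Y37.095 F1581
G0 X99.203 Y154.605
M3 S665
G01 X175.227 Y154.605 F1581
G01 X175.227 Y97.908 F1581
G01 X99.203 Y97.908 F1581
G01 X99.203 Y154.605 F1581
G0 X91.326 Y68.189
M3 S665
G01 X141.001 Y90.428 F1581
G01 X63.358 Y126.503 F1581
G01 X71.504 Y91.219 F1581
G01 X8.805 Y26.800 F1581
M5
G0 X0.000 Y0.000

viewBox `0 0 211.189 165.706` with mm width/height → 1 unit = 1 mm. Flip: y_m = 165.706 − y_svg.

**Shape 1** — `<path>` open polyline, stroke `#ff0000` → score (S665, F1581). Machine vertices: (21.761,159.838) → (200.357,58.848) → (143.294,125.881) → (192.849,62.511) → (57.000,18.238) → (28.834,67.840). Open path.

**Shape 2** — `<polygon>` rectangle, stroke `#ff0000` → score (S665, F1581). Machine vertices: (87.239,75.357) → (158.020,75.357) → (158.020,47.386) → (87.239,47.386) → (87.239,75.357). Closed: final G1 returns to the first vertex.

**Shape 3** — `<polyline>` open polyline, stroke `#ff0000` → score (S665, F1581). Machine vertices: (140.552,6.414) → (80.619,15.485) → (201.424,158.749) → (154.553,116.462) → (43.747,159.964) → (119.006,37.095). Open path.

**Shape 4** — `<rect>` rectangle, stroke `#ff0000` → score (S665, F1581). Machine vertices: (99.203,154.605) → (175.227,154.605) → (175.227,97.908) → (99.203,97.908) → (99.203,154.605). Closed: final G1 returns to the first vertex.

**Shape 5** — `<polyline>` open polyline, stroke `#ff0000` → score (S665, F1581). Machine vertices: (91.326,68.189) → (141.001,90.428) → (63.358,126.503) → (71.504,91.219) → (8.805,26.800). Open path.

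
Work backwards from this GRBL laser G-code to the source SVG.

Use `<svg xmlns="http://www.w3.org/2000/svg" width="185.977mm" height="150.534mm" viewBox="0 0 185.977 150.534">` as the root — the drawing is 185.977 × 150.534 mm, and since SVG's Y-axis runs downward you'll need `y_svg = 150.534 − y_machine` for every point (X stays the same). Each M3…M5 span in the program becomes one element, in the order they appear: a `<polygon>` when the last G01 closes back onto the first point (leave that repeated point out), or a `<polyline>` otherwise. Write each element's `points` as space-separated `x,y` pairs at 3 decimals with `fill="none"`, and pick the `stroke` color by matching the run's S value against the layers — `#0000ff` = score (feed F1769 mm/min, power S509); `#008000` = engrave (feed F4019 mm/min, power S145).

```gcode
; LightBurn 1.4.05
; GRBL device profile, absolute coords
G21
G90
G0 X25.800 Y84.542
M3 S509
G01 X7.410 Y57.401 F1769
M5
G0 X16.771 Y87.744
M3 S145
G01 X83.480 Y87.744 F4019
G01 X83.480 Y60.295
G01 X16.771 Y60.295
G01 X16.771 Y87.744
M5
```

y_svg = 150.534 − y_m.

[1] S509→`#0000ff` (score); open run; points: 25.800,65.992 7.410,93.133

[2] S145→`#008000` (engrave); closed run; points: 16.771,62.790 83.480,62.790 83.480,90.239 16.771,90.239

<svg xmlns="http://www.w3.org/2000/svg" width="185.977mm" height="150.534mm" viewBox="0 0 185.977 150.534">
  <polyline points="25.800,65.992 7.410,93.133" fill="none" stroke="#0000ff"/>
  <polygon points="16.771,62.790 83.480,62.790 83.480,90.239 16.771,90.239" fill="none" stroke="#008000"/>
</svg>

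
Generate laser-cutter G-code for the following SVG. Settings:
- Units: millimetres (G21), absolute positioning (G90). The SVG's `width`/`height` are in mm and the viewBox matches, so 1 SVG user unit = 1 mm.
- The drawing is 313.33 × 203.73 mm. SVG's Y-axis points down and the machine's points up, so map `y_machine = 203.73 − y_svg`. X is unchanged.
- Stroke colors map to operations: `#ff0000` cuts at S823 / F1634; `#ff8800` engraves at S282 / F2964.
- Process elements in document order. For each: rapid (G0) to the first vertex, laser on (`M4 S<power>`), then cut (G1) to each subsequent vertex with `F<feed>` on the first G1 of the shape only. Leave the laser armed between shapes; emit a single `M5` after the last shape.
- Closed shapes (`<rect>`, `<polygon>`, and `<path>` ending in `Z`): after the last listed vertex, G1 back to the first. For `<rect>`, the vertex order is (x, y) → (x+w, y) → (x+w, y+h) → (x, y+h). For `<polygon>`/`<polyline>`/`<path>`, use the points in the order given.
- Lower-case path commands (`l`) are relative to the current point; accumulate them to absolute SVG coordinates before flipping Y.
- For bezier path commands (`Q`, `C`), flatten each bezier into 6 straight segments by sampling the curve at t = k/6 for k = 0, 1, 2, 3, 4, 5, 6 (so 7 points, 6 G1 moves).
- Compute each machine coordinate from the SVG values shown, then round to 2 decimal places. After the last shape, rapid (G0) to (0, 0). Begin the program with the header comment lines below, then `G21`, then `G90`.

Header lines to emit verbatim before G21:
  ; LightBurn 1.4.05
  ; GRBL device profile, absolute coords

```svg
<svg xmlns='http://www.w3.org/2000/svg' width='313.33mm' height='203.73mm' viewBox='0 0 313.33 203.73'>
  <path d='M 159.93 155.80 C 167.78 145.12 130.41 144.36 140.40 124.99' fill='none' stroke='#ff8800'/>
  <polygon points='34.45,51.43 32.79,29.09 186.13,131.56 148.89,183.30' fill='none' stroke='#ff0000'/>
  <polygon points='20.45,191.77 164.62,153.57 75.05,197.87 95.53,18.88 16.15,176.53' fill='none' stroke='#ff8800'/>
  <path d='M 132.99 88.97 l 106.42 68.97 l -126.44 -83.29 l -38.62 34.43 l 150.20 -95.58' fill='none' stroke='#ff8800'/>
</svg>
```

; LightBurn 1.4.05
; GRBL device profile, absolute coords
G21
G90
G0 X159.93 Y47.93
M4 S282
G1 X160.52 Y52.58 F2964
G1 X156.14 Y56.36
G1 X149.36 Y60.08
G1 X142.77 Y64.52
G1 X138.92 Y70.47
G1 X140.40 Y78.74
G0 X34.45 Y152.30
M4 S823
G1 X32.79 Y174.64 F1634
G1 X186.13 Y72.17
G1 X148.89 Y20.43
G1 X34.45 Y152.30
G0 X20.45 Y11.96
M4 S282
G1 X164.62 Y50.16 F2964
G1 X75.05 Y5.86
G1 X95.53 Y184.85
G1 X16.15 Y27.20
G1 X20.45 Y11.96
G0 X132.99 Y114.76
M4 S282
G1 X239.41 Y45.79 F2964
G1 X112.97 Y129.08
G1 X74.35 Y94.65
G1 X224.55 Y190.23
M5
G0 X0.00 Y0.00

viewBox `0 0 313.33 203.73` with mm width/height → 1 unit = 1 mm. Flip: y_m = 203.73 − y_svg.

**Shape 1** — `<path>` cubic bezier, stroke `#ff8800` → engrave (S282, F2964). Control points (SVG): P0=(159.93,155.80), P1=(167.78,145.12), P2=(130.41,144.36), P3=(140.40,124.99); sampled at t=k/6. Machine vertices: (159.93,47.93) → (160.52,52.58) → (156.14,56.36) → (149.36,60.08) → (142.77,64.52) → (138.92,70.47) → (140.40,78.74). Open path.

**Shape 2** — `<polygon>` closed polygon, stroke `#ff0000` → cut (S823, F1634). Machine vertices: (34.45,152.30) → (32.79,174.64) → (186.13,72.17) → (148.89,20.43) → (34.45,152.30). Closed: final G1 returns to the first vertex.

**Shape 3** — `<polygon>` closed polygon, stroke `#ff8800` → engrave (S282, F2964). Machine vertices: (20.45,11.96) → (164.62,50.16) → (75.05,5.86) → (95.53,184.85) → (16.15,27.20) → (20.45,11.96). Closed: final G1 returns to the first vertex.

**Shape 4** — `<path>` open polyline, stroke `#ff8800` → engrave (S282, F2964). Machine vertices: (132.99,114.76) → (239.41,45.79) → (112.97,129.08) → (74.35,94.65) → (224.55,190.23). Open path.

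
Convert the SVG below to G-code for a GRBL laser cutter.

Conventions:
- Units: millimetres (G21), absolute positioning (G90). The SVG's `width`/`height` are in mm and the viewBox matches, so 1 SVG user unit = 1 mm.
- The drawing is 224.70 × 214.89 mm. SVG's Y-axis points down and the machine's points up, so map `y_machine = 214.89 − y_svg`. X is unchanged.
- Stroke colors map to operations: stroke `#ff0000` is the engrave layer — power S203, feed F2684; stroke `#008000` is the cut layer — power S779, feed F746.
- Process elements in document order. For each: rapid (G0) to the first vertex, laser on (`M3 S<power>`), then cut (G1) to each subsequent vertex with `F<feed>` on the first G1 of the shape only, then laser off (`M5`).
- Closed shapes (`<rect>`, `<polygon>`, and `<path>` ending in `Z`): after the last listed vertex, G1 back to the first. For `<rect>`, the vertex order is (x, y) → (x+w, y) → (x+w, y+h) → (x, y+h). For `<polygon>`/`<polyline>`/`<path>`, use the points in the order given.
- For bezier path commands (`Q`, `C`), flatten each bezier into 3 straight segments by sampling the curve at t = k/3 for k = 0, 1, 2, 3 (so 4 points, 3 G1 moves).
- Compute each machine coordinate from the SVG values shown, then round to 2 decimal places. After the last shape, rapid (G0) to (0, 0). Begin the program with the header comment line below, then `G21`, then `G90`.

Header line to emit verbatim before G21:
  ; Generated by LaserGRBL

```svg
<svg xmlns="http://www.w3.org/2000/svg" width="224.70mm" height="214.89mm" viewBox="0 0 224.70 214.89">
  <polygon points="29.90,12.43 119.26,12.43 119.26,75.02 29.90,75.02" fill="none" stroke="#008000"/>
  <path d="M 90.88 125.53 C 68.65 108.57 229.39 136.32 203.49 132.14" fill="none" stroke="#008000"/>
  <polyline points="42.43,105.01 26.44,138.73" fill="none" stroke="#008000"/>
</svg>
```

viewBox `0 0 224.70 214.89` with mm width/height → 1 unit = 1 mm. Flip: y_m = 214.89 − y_svg.

**Shape 1** — `<polygon>` rectangle, stroke `#008000` → cut (S779, F746). Machine vertices: (29.90,202.46) → (119.26,202.46) → (119.26,139.87) → (29.90,139.87) → (29.90,202.46). Closed: final G1 returns to the first vertex.

**Shape 2** — `<path>` cubic bezier, stroke `#008000` → cut (S779, F746). Control points (SVG): P0=(90.88,125.53), P1=(68.65,108.57), P2=(229.39,136.32), P3=(203.49,132.14); sampled at t=k/3. Machine vertices: (90.88,89.36) → (115.95,94.26) → (180.87,86.37) → (203.49,82.75). Open path.

**Shape 3** — `<polyline>` line segment, stroke `#008000` → cut (S779, F746). Machine vertices: (42.43,109.88) → (26.44,76.16). Open path.

; Generated by LaserGRBL
G21
G90
G0 X29.90 Y202.46
M3 S779
G1 X119.26 Y202.46 F746
G1 X119.26 Y139.87
G1 X29.90 Y139.87
G1 X29.90 Y202.46
M5
G0 X90.88 Y89.36
M3 S779
G1 X115.95 Y94.26 F746
G1 X180.87 Y86.37
G1 X203.49 Y82.75
M5
G0 X42.43 Y109.88
M3 S779
G1 X26.44 Y76.16 F746
M5
G0 X0.00 Y0.00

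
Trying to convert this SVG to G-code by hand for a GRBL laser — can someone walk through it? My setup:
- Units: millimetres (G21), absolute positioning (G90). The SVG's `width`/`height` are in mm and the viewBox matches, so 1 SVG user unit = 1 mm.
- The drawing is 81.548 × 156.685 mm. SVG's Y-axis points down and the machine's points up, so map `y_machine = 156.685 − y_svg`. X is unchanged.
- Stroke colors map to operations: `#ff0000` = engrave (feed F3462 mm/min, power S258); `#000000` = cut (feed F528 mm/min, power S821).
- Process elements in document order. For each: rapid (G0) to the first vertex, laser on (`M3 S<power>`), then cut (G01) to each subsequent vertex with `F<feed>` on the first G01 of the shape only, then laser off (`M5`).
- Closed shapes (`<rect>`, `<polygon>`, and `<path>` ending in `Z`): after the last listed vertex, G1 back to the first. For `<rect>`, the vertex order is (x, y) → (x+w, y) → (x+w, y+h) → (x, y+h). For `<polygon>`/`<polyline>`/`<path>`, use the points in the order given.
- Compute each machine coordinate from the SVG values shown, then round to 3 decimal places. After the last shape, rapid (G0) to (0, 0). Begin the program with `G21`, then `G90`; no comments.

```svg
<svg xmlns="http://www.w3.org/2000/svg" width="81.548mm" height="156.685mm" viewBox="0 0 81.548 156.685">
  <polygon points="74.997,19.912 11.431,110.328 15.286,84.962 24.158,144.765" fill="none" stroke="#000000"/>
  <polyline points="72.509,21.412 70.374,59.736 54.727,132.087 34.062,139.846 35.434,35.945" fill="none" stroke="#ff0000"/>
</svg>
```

Since the viewBox matches the mm dimensions, user units are millimetres directly. The only transform is the Y-flip y_m = 156.685 − y_svg.

Shape 1 is a closed polygon drawn with `<polygon>`. Its stroke #000000 means cut at S821, F528. After flipping Y the toolpath is (74.997,136.773) → (11.431,46.357) → (15.286,71.723) → (24.158,11.920) → (74.997,136.773), returning to the start.

Shape 2 is a open polyline drawn with `<polyline>`. Its stroke #ff0000 means engrave at S258, F3462. After flipping Y the toolpath is (72.509,135.273) → (70.374,96.949) → (54.727,24.598) → (34.062,16.839) → (35.434,120.740).

G21
G90
G0 X74.997 Y136.773
M3 S821
G01 X11.431 Y46.357 F528
G01 X15.286 Y71.723
G01 X24.158 Y11.920
G01 X74.997 Y136.773
M5
G0 X72.509 Y135.273
M3 S258
G01 X70.374 Y96.949 F3462
G01 X54.727 Y24.598
G01 X34.062 Y16.839
G01 X35.434 Y120.740
M5
G0 X0.000 Y0.000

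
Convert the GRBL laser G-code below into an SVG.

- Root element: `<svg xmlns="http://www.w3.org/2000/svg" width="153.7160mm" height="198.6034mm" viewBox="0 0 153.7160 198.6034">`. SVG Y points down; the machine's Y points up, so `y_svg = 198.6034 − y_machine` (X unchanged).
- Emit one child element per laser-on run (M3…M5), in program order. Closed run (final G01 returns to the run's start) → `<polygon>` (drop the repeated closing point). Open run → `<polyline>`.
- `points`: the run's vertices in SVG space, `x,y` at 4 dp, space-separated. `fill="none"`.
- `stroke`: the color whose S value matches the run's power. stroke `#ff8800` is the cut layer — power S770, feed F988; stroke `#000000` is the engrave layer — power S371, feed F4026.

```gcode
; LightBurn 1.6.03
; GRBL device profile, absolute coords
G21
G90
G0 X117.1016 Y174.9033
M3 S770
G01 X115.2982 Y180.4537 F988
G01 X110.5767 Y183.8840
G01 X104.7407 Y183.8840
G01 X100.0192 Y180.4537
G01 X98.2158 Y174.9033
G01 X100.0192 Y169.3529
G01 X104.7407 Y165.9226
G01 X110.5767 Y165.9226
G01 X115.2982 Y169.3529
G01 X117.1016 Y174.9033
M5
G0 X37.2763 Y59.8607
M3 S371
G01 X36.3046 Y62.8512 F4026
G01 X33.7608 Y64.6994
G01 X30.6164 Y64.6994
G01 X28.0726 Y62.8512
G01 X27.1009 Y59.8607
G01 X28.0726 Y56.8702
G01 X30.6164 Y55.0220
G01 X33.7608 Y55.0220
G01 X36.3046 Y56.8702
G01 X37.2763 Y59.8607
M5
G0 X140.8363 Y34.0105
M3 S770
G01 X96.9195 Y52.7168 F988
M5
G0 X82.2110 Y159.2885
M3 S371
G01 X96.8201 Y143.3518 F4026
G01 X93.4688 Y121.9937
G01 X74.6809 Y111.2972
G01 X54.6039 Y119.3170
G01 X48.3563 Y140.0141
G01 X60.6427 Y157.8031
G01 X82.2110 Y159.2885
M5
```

y_svg = 198.6034 − y_m.

[1] S770→`#ff8800` (cut); closed run; points: 117.1016,23.7001 115.2982,18.1497 110.5767,14.7194 104.7407,14.7194 100.0192,18.1497 98.2158,23.7001 100.0192,29.2505 104.7407,32.6808 110.5767,32.6808 115.2982,29.2505

[2] S371→`#000000` (engrave); closed run; points: 37.2763,138.7427 36.3046,135.7522 33.7608,133.9040 30.6164,133.9040 28.0726,135.7522 27.1009,138.7427 28.0726,141.7332 30.6164,143.5814 33.7608,143.5814 36.3046,141.7332

[3] S770→`#ff8800` (cut); open run; points: 140.8363,164.5929 96.9195,145.8866

[4] S371→`#000000` (engrave); closed run; points: 82.2110,39.3149 96.8201,55.2516 93.4688,76.6097 74.6809,87.3062 54.6039,79.2864 48.3563,58.5893 60.6427,40.8003

<svg xmlns="http://www.w3.org/2000/svg" width="153.7160mm" height="198.6034mm" viewBox="0 0 153.7160 198.6034">
  <polygon points="117.1016,23.7001 115.2982,18.1497 110.5767,14.7194 104.7407,14.7194 100.0192,18.1497 98.2158,23.7001 100.0192,29.2505 104.7407,32.6808 110.5767,32.6808 115.2982,29.2505" fill="none" stroke="#ff8800"/>
  <polygon points="37.2763,138.7427 36.3046,135.7522 33.7608,133.9040 30.6164,133.9040 28.0726,135.7522 27.1009,138.7427 28.0726,141.7332 30.6164,143.5814 33.7608,143.5814 36.3046,141.7332" fill="none" stroke="#000000"/>
  <polyline points="140.8363,164.5929 96.9195,145.8866" fill="none" stroke="#ff8800"/>
  <polygon points="82.2110,39.3149 96.8201,55.2516 93.4688,76.6097 74.6809,87.3062 54.6039,79.2864 48.3563,58.5893 60.6427,40.8003" fill="none" stroke="#000000"/>
</svg>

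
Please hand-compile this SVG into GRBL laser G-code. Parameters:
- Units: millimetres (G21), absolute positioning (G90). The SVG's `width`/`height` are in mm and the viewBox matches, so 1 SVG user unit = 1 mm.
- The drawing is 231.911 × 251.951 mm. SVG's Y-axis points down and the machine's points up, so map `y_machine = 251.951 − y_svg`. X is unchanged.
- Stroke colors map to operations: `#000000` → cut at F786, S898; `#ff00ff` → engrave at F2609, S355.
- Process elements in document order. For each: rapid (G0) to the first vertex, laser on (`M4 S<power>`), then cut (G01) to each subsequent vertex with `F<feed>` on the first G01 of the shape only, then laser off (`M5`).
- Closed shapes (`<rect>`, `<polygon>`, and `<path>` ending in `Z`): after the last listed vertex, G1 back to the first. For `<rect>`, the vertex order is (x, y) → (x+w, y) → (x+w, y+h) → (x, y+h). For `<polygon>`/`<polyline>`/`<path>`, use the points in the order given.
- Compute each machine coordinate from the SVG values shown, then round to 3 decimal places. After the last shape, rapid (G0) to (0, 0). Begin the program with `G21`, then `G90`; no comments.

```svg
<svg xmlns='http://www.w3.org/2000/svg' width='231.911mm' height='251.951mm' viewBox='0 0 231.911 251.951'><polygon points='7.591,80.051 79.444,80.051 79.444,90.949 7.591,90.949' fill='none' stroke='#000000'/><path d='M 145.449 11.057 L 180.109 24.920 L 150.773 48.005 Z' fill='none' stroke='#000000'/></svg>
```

G21
G90
G0 X7.591 Y171.900
M4 S898
G01 X79.444 Y171.900 F786
G01 X79.444 Y161.002
G01 X7.591 Y161.002
G01 X7.591 Y171.900
M5
G0 X145.449 Y240.894
M4 S898
G01 X180.109 Y227.031 F786
G01 X150.773 Y203.946
G01 X145.449 Y240.894
M5
G0 X0.000 Y0.000

viewBox `0 0 231.911 251.951` with mm width/height → 1 unit = 1 mm. Flip: y_m = 251.951 − y_svg.

**Shape 1** — `<polygon>` rectangle, stroke `#000000` → cut (S898, F786). Machine vertices: (7.591,171.900) → (79.444,171.900) → (79.444,161.002) → (7.591,161.002) → (7.591,171.900). Closed: final G1 returns to the first vertex.

**Shape 2** — `<path>` regular polygon, stroke `#000000` → cut (S898, F786). Machine vertices: (145.449,240.894) → (180.109,227.031) → (150.773,203.946) → (145.449,240.894). Closed: final G1 returns to the first vertex.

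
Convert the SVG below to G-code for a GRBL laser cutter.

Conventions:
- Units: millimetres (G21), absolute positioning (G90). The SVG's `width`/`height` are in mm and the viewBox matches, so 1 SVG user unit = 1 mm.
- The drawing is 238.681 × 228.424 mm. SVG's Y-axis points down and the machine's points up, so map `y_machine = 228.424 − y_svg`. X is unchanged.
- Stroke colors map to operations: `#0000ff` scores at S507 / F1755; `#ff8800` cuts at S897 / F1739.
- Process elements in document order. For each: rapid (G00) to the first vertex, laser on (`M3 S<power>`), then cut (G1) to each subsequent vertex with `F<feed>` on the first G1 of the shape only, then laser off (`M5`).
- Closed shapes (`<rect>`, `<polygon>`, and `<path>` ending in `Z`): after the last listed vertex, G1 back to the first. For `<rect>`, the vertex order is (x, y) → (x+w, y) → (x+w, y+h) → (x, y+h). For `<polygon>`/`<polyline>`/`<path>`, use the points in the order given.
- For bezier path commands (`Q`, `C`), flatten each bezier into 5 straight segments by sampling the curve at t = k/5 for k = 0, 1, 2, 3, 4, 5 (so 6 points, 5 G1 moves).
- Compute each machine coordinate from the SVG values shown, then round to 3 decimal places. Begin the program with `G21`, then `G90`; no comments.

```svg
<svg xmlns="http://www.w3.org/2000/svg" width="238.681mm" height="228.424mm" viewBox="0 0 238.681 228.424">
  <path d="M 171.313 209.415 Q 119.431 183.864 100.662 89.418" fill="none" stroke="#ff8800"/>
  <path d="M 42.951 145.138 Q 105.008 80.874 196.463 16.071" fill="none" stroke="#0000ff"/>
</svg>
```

G21
G90
G00 X171.313 Y19.009
M3 S897
G1 X151.885 Y31.985 F1739
G1 X135.105 Y50.473
G1 X120.975 Y74.472
G1 X109.494 Y103.983
G1 X100.662 Y139.006
M5
G00 X42.951 Y83.286
M3 S507
G1 X68.950 Y109.013 F1755
G1 X97.300 Y134.783
G1 X128.003 Y160.597
G1 X161.057 Y186.453
G1 X196.463 Y212.353
M5

viewBox `0 0 238.681 228.424` with mm width/height → 1 unit = 1 mm. Flip: y_m = 228.424 − y_svg.

**Shape 1** — `<path>` quadratic bezier, stroke `#ff8800` → cut (S897, F1739). Control points (SVG): P0=(171.313,209.415), P1=(119.431,183.864), P2=(100.662,89.418); sampled at t=k/5. Machine vertices: (171.313,19.009) → (151.885,31.985) → (135.105,50.473) → (120.975,74.472) → (109.494,103.983) → (100.662,139.006). Open path.

**Shape 2** — `<path>` quadratic bezier, stroke `#0000ff` → score (S507, F1755). Control points (SVG): P0=(42.951,145.138), P1=(105.008,80.874), P2=(196.463,16.071); sampled at t=k/5. Machine vertices: (42.951,83.286) → (68.950,109.013) → (97.300,134.783) → (128.003,160.597) → (161.057,186.453) → (196.463,212.353). Open path.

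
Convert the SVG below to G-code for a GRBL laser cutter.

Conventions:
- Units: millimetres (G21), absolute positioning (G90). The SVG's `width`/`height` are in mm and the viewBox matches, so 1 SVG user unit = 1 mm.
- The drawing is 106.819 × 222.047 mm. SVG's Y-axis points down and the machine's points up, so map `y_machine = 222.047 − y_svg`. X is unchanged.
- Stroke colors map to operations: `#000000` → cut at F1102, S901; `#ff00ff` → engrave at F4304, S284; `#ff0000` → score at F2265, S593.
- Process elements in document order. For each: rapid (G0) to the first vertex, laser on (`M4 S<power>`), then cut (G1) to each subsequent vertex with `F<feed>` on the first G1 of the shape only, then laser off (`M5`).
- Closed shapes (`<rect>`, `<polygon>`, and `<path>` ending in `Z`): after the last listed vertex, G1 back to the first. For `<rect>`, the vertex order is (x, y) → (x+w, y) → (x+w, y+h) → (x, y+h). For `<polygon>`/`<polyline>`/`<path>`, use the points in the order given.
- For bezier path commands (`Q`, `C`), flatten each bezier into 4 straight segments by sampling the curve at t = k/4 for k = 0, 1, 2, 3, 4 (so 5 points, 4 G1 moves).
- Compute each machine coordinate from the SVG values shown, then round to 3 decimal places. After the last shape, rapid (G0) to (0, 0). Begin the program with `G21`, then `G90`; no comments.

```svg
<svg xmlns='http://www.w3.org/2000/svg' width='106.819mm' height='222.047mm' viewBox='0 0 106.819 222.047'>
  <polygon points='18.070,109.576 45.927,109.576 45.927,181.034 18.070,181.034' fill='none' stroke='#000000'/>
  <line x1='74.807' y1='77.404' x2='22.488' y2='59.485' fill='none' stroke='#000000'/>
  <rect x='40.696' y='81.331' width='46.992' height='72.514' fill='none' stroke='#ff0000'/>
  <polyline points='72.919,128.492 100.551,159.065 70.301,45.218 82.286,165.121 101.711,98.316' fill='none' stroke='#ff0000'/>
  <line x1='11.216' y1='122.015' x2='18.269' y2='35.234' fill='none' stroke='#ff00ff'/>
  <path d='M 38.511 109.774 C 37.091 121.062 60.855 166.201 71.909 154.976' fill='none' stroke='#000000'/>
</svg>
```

1 u = 1 mm; y_m = 222.047 − y.

[1] `<polygon>` rectangle, #000000→cut S901 F1102: (18.070,112.471) → (45.927,112.471) → (45.927,41.013) → (18.070,41.013) → (18.070,112.471) (closed)

[2] `<line>` line segment, #000000→cut S901 F1102: (74.807,144.643) → (22.488,162.562)

[3] `<rect>` rectangle, #ff0000→score S593 F2265: (40.696,140.716) → (87.688,140.716) → (87.688,68.202) → (40.696,68.202) → (40.696,140.716) (closed)

[4] `<polyline>` open polyline, #ff0000→score S593 F2265: (72.919,93.555) → (100.551,62.982) → (70.301,176.829) → (82.286,56.926) → (101.711,123.731)

[5] `<line>` line segment, #ff00ff→engrave S284 F4304: (11.216,100.032) → (18.269,186.813)

[6] `<path>` cubic bezier, #000000→cut S901 F1102: (38.511,112.273) → (41.576,98.870) → (50.532,81.230) → (61.827,67.811) → (71.909,67.071)

G21
G90
G0 X18.070 Y112.471
M4 S901
G1 X45.927 Y112.471 F1102
G1 X45.927 Y41.013
G1 X18.070 Y41.013
G1 X18.070 Y112.471
M5
G0 X74.807 Y144.643
M4 S901
G1 X22.488 Y162.562 F1102
M5
G0 X40.696 Y140.716
M4 S593
G1 X87.688 Y140.716 F2265
G1 X87.688 Y68.202
G1 X40.696 Y68.202
G1 X40.696 Y140.716
M5
G0 X72.919 Y93.555
M4 S593
G1 X100.551 Y62.982 F2265
G1 X70.301 Y176.829
G1 X82.286 Y56.926
G1 X101.711 Y123.731
M5
G0 X11.216 Y100.032
M4 S284
G1 X18.269 Y186.813 F4304
M5
G0 X38.511 Y112.273
M4 S901
G1 X41.576 Y98.870 F1102
G1 X50.532 Y81.230
G1 X61.827 Y67.811
G1 X71.909 Y67.071
M5
G0 X0.000 Y0.000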